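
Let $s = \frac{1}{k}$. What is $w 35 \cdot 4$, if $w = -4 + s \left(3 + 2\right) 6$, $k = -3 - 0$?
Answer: $-1960$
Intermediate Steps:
$k = -3$ ($k = -3 + 0 = -3$)
$s = - \frac{1}{3}$ ($s = \frac{1}{-3} = - \frac{1}{3} \approx -0.33333$)
$w = -14$ ($w = -4 + - \frac{3 + 2}{3} \cdot 6 = -4 + \left(- \frac{1}{3}\right) 5 \cdot 6 = -4 - 10 = -14$)
$w 35 \cdot 4 = \left(-14\right) 35 \cdot 4 = \left(-490\right) 4 = -1960$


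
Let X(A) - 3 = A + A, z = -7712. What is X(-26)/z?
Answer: 49/7712 ≈ 0.0063537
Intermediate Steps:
X(A) = 3 + 2*A (X(A) = 3 + (A + A) = 3 + 2*A)
X(-26)/z = (3 + 2*(-26))/(-7712) = (3 - 52)*(-1/7712) = -49*(-1/7712) = 49/7712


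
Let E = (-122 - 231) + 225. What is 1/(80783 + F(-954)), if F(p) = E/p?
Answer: 477/38533555 ≈ 1.2379e-5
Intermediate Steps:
E = -128 (E = -353 + 225 = -128)
F(p) = -128/p
1/(80783 + F(-954)) = 1/(80783 - 128/(-954)) = 1/(80783 - 128*(-1/954)) = 1/(80783 + 64/477) = 1/(38533555/477) = 477/38533555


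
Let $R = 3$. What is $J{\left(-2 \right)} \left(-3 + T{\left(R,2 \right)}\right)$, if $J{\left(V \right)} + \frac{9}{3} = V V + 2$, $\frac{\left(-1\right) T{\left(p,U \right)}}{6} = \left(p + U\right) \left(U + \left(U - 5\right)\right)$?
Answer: $81$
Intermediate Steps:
$T{\left(p,U \right)} = - 6 \left(-5 + 2 U\right) \left(U + p\right)$ ($T{\left(p,U \right)} = - 6 \left(p + U\right) \left(U + \left(U - 5\right)\right) = - 6 \left(U + p\right) \left(U + \left(-5 + U\right)\right) = - 6 \left(U + p\right) \left(-5 + 2 U\right) = - 6 \left(-5 + 2 U\right) \left(U + p\right)$)
$J{\left(V \right)} = -1 + V^{2}$ ($J{\left(V \right)} = -3 + \left(V V + 2\right) = -3 + \left(V^{2} + 2\right) = -3 + \left(2 + V^{2}\right) = -1 + V^{2}$)
$J{\left(-2 \right)} \left(-3 + T{\left(R,2 \right)}\right) = \left(-1 + \left(-2\right)^{2}\right) \left(-3 + \left(- 12 \cdot 2^{2} + 30 \cdot 2 + 30 \cdot 3 - 24 \cdot 3\right)\right) = \left(-1 + 4\right) \left(-3 + \left(\left(-12\right) 4 + 60 + 90 - 72\right)\right) = 3 \left(-3 + \left(-48 + 60 + 90 - 72\right)\right) = 3 \left(-3 + 30\right) = 3 \cdot 27 = 81$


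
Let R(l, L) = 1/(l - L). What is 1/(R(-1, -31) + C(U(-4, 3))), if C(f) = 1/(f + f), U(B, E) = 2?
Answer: 60/17 ≈ 3.5294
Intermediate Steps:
C(f) = 1/(2*f)
1/(R(-1, -31) + C(U(-4, 3))) = 1/(1/(-1 - 1*(-31)) + (½)/2) = 1/(1/(-1 + 31) + (½)*(½)) = 1/(1/30 + ¼) = 1/(17/60) = 60/17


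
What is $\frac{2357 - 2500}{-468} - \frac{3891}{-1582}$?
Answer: $\frac{78739}{28476} \approx 2.7651$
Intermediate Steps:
$\frac{2357 - 2500}{-468} - \frac{3891}{-1582} = \left(2357 - 2500\right) \left(- \frac{1}{468}\right) - - \frac{3891}{1582} = \left(-143\right) \left(- \frac{1}{468}\right) + \frac{3891}{1582} = \frac{11}{36} + \frac{3891}{1582} = \frac{78739}{28476}$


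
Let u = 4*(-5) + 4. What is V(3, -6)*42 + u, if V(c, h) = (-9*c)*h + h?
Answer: 6536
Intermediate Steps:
V(c, h) = h - 9*c*h (V(c, h) = -9*c*h + h = h - 9*c*h)
u = -16 (u = -20 + 4 = -16)
V(3, -6)*42 + u = -6*(1 - 9*3)*42 - 16 = -6*(1 - 27)*42 - 16 = -6*(-26)*42 - 16 = 156*42 - 16 = 6552 - 16 = 6536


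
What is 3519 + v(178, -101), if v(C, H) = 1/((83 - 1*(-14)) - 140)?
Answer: 151316/43 ≈ 3519.0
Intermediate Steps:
v(C, H) = -1/43 (v(C, H) = 1/((83 + 14) - 140) = 1/(97 - 140) = 1/(-43) = -1/43)
3519 + v(178, -101) = 3519 - 1/43 = 151316/43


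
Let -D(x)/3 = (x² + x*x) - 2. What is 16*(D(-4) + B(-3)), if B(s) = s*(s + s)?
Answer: -1152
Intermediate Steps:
D(x) = 6 - 6*x² (D(x) = -3*((x² + x*x) - 2) = -3*((x² + x²) - 2) = -3*(2*x² - 2) = -3*(-2 + 2*x²) = 6 - 6*x²)
B(s) = 2*s² (B(s) = s*(2*s) = 2*s²)
16*(D(-4) + B(-3)) = 16*((6 - 6*(-4)²) + 2*(-3)²) = 16*((6 - 6*16) + 2*9) = 16*((6 - 96) + 18) = 16*(-90 + 18) = 16*(-72) = -1152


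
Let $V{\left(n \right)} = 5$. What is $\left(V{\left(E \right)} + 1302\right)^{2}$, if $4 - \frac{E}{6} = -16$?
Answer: $1708249$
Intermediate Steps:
$E = 120$ ($E = 24 - -96 = 24 + 96 = 120$)
$\left(V{\left(E \right)} + 1302\right)^{2} = \left(5 + 1302\right)^{2} = 1307^{2} = 1708249$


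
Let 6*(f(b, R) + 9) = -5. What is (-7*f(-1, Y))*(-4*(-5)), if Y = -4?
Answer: 4130/3 ≈ 1376.7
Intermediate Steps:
f(b, R) = -59/6 (f(b, R) = -9 + (⅙)*(-5) = -9 - ⅚ = -59/6)
(-7*f(-1, Y))*(-4*(-5)) = (-7*(-59/6))*(-4*(-5)) = (413/6)*20 = 4130/3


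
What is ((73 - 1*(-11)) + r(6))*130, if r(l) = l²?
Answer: 15600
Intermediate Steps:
((73 - 1*(-11)) + r(6))*130 = ((73 - 1*(-11)) + 6²)*130 = ((73 + 11) + 36)*130 = (84 + 36)*130 = 120*130 = 15600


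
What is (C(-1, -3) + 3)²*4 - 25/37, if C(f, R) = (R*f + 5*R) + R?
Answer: 21287/37 ≈ 575.32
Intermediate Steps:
C(f, R) = 6*R + R*f (C(f, R) = (5*R + R*f) + R = 6*R + R*f)
(C(-1, -3) + 3)²*4 - 25/37 = (-3*(6 - 1) + 3)²*4 - 25/37 = (-3*5 + 3)²*4 - 25*1/37 = (-15 + 3)²*4 - 25/37 = (-12)²*4 - 25/37 = 144*4 - 25/37 = 576 - 25/37 = 21287/37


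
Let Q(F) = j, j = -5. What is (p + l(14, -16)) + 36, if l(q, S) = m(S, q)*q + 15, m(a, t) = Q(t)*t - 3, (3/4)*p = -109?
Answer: -3349/3 ≈ -1116.3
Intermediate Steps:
p = -436/3 (p = (4/3)*(-109) = -436/3 ≈ -145.33)
Q(F) = -5
m(a, t) = -3 - 5*t (m(a, t) = -5*t - 3 = -3 - 5*t)
l(q, S) = 15 + q*(-3 - 5*q) (l(q, S) = (-3 - 5*q)*q + 15 = q*(-3 - 5*q) + 15 = 15 + q*(-3 - 5*q))
(p + l(14, -16)) + 36 = (-436/3 + (15 - 1*14*(3 + 5*14))) + 36 = (-436/3 + (15 - 1*14*(3 + 70))) + 36 = (-436/3 + (15 - 1*14*73)) + 36 = (-436/3 + (15 - 1022)) + 36 = (-436/3 - 1007) + 36 = -3457/3 + 36 = -3349/3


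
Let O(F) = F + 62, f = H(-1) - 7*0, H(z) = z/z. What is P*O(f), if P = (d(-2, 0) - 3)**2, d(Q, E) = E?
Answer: 567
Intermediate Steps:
H(z) = 1
f = 1 (f = 1 - 7*0 = 1 + 0 = 1)
O(F) = 62 + F
P = 9 (P = (0 - 3)**2 = (-3)**2 = 9)
P*O(f) = 9*(62 + 1) = 9*63 = 567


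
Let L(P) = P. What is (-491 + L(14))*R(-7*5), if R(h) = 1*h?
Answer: 16695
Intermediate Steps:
R(h) = h
(-491 + L(14))*R(-7*5) = (-491 + 14)*(-7*5) = -477*(-35) = 16695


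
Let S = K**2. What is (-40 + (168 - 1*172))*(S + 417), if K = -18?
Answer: -32604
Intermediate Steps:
S = 324 (S = (-18)**2 = 324)
(-40 + (168 - 1*172))*(S + 417) = (-40 + (168 - 1*172))*(324 + 417) = (-40 + (168 - 172))*741 = (-40 - 4)*741 = -44*741 = -32604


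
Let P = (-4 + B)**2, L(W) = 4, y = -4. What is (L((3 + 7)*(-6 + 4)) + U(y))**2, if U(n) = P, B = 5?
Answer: 25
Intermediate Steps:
P = 1 (P = (-4 + 5)**2 = 1**2 = 1)
U(n) = 1
(L((3 + 7)*(-6 + 4)) + U(y))**2 = (4 + 1)**2 = 5**2 = 25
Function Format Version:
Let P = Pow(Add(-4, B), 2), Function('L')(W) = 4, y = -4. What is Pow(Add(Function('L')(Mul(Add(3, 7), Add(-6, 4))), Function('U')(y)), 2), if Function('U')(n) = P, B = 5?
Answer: 25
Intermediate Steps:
P = 1 (P = Pow(Add(-4, 5), 2) = Pow(1, 2) = 1)
Function('U')(n) = 1
Pow(Add(Function('L')(Mul(Add(3, 7), Add(-6, 4))), Function('U')(y)), 2) = Pow(Add(4, 1), 2) = Pow(5, 2) = 25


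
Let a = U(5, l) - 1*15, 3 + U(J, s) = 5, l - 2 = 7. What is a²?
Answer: 169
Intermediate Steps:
l = 9 (l = 2 + 7 = 9)
U(J, s) = 2 (U(J, s) = -3 + 5 = 2)
a = -13 (a = 2 - 1*15 = 2 - 15 = -13)
a² = (-13)² = 169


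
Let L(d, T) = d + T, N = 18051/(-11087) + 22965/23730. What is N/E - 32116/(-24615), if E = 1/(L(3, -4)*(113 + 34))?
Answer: 6067632074567/61676870130 ≈ 98.378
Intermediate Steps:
N = -11582485/17539634 (N = 18051*(-1/11087) + 22965*(1/23730) = -18051/11087 + 1531/1582 = -11582485/17539634 ≈ -0.66036)
L(d, T) = T + d
E = -1/147 (E = 1/((-4 + 3)*(113 + 34)) = 1/(-1*147) = 1/(-147) = -1/147 ≈ -0.0068027)
N/E - 32116/(-24615) = -11582485/(17539634*(-1/147)) - 32116/(-24615) = -11582485/17539634*(-147) - 32116*(-1/24615) = 243232185/2505662 + 32116/24615 = 6067632074567/61676870130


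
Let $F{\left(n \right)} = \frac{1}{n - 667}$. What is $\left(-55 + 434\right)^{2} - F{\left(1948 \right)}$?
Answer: $\frac{184004120}{1281} \approx 1.4364 \cdot 10^{5}$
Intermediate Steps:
$F{\left(n \right)} = \frac{1}{-667 + n}$
$\left(-55 + 434\right)^{2} - F{\left(1948 \right)} = \left(-55 + 434\right)^{2} - \frac{1}{-667 + 1948} = 379^{2} - \frac{1}{1281} = 143641 - \frac{1}{1281} = \frac{184004120}{1281}$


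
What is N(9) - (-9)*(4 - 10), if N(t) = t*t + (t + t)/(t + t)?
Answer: 28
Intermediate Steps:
N(t) = 1 + t² (N(t) = t² + (2*t)/((2*t)) = t² + (2*t)*(1/(2*t)) = t² + 1 = 1 + t²)
N(9) - (-9)*(4 - 10) = (1 + 9²) - (-9)*(4 - 10) = (1 + 81) - (-9)*(-6) = 82 - 1*54 = 82 - 54 = 28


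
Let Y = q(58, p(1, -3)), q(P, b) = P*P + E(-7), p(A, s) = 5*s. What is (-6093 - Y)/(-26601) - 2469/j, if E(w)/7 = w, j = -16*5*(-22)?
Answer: -16373263/15605920 ≈ -1.0492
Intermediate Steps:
j = 1760 (j = -80*(-22) = 1760)
E(w) = 7*w
q(P, b) = -49 + P² (q(P, b) = P*P + 7*(-7) = P² - 49 = -49 + P²)
Y = 3315 (Y = -49 + 58² = -49 + 3364 = 3315)
(-6093 - Y)/(-26601) - 2469/j = (-6093 - 1*3315)/(-26601) - 2469/1760 = (-6093 - 3315)*(-1/26601) - 2469*1/1760 = -9408*(-1/26601) - 2469/1760 = 3136/8867 - 2469/1760 = -16373263/15605920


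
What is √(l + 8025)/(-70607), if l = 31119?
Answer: -2*√9786/70607 ≈ -0.0028021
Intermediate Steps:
√(l + 8025)/(-70607) = √(31119 + 8025)/(-70607) = √39144*(-1/70607) = (2*√9786)*(-1/70607) = -2*√9786/70607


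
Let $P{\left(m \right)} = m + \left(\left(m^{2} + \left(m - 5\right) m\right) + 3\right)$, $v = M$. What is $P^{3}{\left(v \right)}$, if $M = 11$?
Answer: $8120601$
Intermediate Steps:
$v = 11$
$P{\left(m \right)} = 3 + m + m^{2} + m \left(-5 + m\right)$ ($P{\left(m \right)} = m + \left(\left(m^{2} + \left(-5 + m\right) m\right) + 3\right) = m + \left(\left(m^{2} + m \left(-5 + m\right)\right) + 3\right) = m + \left(3 + m^{2} + m \left(-5 + m\right)\right) = 3 + m + m^{2} + m \left(-5 + m\right)$)
$P^{3}{\left(v \right)} = \left(3 - 44 + 2 \cdot 11^{2}\right)^{3} = \left(3 - 44 + 2 \cdot 121\right)^{3} = \left(3 - 44 + 242\right)^{3} = 201^{3} = 8120601$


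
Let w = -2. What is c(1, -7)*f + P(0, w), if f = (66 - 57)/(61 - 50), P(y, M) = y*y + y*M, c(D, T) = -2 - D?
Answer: -27/11 ≈ -2.4545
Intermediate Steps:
P(y, M) = y² + M*y
f = 9/11 ≈ 0.81818
c(1, -7)*f + P(0, w) = (-2 - 1*1)*(9/11) + 0*(-2 + 0) = (-2 - 1)*(9/11) + 0*(-2) = -3*9/11 + 0 = -27/11 + 0 = -27/11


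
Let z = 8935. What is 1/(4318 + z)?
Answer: 1/13253 ≈ 7.5455e-5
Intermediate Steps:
1/(4318 + z) = 1/(4318 + 8935) = 1/13253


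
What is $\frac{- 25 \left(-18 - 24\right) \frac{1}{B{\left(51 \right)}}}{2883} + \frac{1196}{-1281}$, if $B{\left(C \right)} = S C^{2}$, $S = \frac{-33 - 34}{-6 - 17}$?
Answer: $- \frac{66761503334}{71509940649} \approx -0.9336$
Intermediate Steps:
$S = \frac{67}{23}$ ($S = - \frac{67}{-23} = \left(-67\right) \left(- \frac{1}{23}\right) = \frac{67}{23} \approx 2.913$)
$B{\left(C \right)} = \frac{67 C^{2}}{23}$
$\frac{- 25 \left(-18 - 24\right) \frac{1}{B{\left(51 \right)}}}{2883} + \frac{1196}{-1281} = \frac{- 25 \left(-18 - 24\right) \frac{1}{\frac{67}{23} \cdot 51^{2}}}{2883} + \frac{1196}{-1281} = \frac{\left(-25\right) \left(-42\right)}{\frac{67}{23} \cdot 2601} \cdot \frac{1}{2883} + 1196 \left(- \frac{1}{1281}\right) = \frac{1050}{\frac{174267}{23}} \cdot \frac{1}{2883} - \frac{1196}{1281} = 1050 \cdot \frac{23}{174267} \cdot \frac{1}{2883} - \frac{1196}{1281} = \frac{8050}{58089} \cdot \frac{1}{2883} - \frac{1196}{1281} = \frac{8050}{167470587} - \frac{1196}{1281} = - \frac{66761503334}{71509940649}$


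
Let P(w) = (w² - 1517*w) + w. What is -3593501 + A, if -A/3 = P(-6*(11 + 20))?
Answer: -4543217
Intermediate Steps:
P(w) = w² - 1516*w
A = -949716 (A = -3*(-6*(11 + 20))*(-1516 - 6*(11 + 20)) = -3*(-6*31)*(-1516 - 6*31) = -(-558)*(-1516 - 186) = -(-558)*(-1702) = -3*316572 = -949716)
-3593501 + A = -3593501 - 949716 = -4543217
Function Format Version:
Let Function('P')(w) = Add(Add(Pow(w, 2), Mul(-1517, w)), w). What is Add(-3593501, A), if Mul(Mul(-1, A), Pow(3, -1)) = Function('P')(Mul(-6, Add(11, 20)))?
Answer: -4543217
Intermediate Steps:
Function('P')(w) = Add(Pow(w, 2), Mul(-1516, w))
A = -949716 (A = Mul(-3, Mul(Mul(-6, Add(11, 20)), Add(-1516, Mul(-6, Add(11, 20))))) = Mul(-3, Mul(Mul(-6, 31), Add(-1516, Mul(-6, 31)))) = Mul(-3, Mul(-186, Add(-1516, -186))) = Mul(-3, Mul(-186, -1702)) = Mul(-3, 316572) = -949716)
Add(-3593501, A) = Add(-3593501, -949716) = -4543217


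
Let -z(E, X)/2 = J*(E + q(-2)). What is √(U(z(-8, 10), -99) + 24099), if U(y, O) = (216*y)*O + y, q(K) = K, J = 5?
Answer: I*√2114201 ≈ 1454.0*I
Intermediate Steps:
z(E, X) = 20 - 10*E (z(E, X) = -10*(E - 2) = -10*(-2 + E) = -2*(-10 + 5*E) = 20 - 10*E)
U(y, O) = y + 216*O*y (U(y, O) = 216*O*y + y = y + 216*O*y)
√(U(z(-8, 10), -99) + 24099) = √((20 - 10*(-8))*(1 + 216*(-99)) + 24099) = √((20 + 80)*(1 - 21384) + 24099) = √(100*(-21383) + 24099) = √(-2138300 + 24099) = √(-2114201) = I*√2114201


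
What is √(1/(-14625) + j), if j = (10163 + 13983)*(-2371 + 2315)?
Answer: I*√1285412310065/975 ≈ 1162.8*I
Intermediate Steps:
j = -1352176 (j = 24146*(-56) = -1352176)
√(1/(-14625) + j) = √(1/(-14625) - 1352176) = √(-1/14625 - 1352176) = √(-19775574001/14625) = I*√1285412310065/975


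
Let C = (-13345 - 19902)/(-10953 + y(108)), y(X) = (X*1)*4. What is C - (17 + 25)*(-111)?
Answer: 49082149/10521 ≈ 4665.2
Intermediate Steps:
y(X) = 4*X (y(X) = X*4 = 4*X)
C = 33247/10521 (C = (-13345 - 19902)/(-10953 + 4*108) = -33247/(-10953 + 432) = -33247/(-10521) = -33247*(-1/10521) = 33247/10521 ≈ 3.1601)
C - (17 + 25)*(-111) = 33247/10521 - (17 + 25)*(-111) = 33247/10521 - 42*(-111) = 33247/10521 - 1*(-4662) = 33247/10521 + 4662 = 49082149/10521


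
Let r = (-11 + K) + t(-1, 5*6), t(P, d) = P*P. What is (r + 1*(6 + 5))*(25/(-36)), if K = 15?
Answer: -100/9 ≈ -11.111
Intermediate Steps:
t(P, d) = P**2
r = 5 (r = (-11 + 15) + (-1)**2 = 4 + 1 = 5)
(r + 1*(6 + 5))*(25/(-36)) = (5 + 1*(6 + 5))*(25/(-36)) = (5 + 1*11)*(25*(-1/36)) = (5 + 11)*(-25/36) = 16*(-25/36) = -100/9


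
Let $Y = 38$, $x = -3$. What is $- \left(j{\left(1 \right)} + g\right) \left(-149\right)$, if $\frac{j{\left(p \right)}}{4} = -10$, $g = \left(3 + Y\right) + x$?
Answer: $-298$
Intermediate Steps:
$g = 38$ ($g = \left(3 + 38\right) - 3 = 41 - 3 = 38$)
$j{\left(p \right)} = -40$ ($j{\left(p \right)} = 4 \left(-10\right) = -40$)
$- \left(j{\left(1 \right)} + g\right) \left(-149\right) = - \left(-40 + 38\right) \left(-149\right) = - \left(-2\right) \left(-149\right) = \left(-1\right) 298 = -298$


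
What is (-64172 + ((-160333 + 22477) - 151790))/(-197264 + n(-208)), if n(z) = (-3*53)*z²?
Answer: 176909/3538120 ≈ 0.050001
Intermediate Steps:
n(z) = -159*z²
(-64172 + ((-160333 + 22477) - 151790))/(-197264 + n(-208)) = (-64172 + ((-160333 + 22477) - 151790))/(-197264 - 159*(-208)²) = (-64172 + (-137856 - 151790))/(-197264 - 159*43264) = (-64172 - 289646)/(-197264 - 6878976) = -353818/(-7076240) = -353818*(-1/7076240) = 176909/3538120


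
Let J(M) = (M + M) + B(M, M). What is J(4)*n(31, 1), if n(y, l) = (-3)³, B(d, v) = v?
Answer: -324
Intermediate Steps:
n(y, l) = -27
J(M) = 3*M (J(M) = (M + M) + M = 2*M + M = 3*M)
J(4)*n(31, 1) = (3*4)*(-27) = 12*(-27) = -324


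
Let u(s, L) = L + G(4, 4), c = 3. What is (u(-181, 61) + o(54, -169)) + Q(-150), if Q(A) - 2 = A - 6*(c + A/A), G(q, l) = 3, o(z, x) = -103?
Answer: -211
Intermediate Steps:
Q(A) = -22 + A (Q(A) = 2 + (A - 6*(3 + A/A)) = 2 + (A - 6*(3 + 1)) = 2 + (A - 6*4) = 2 + (A - 24) = 2 + (-24 + A) = -22 + A)
u(s, L) = 3 + L (u(s, L) = L + 3 = 3 + L)
(u(-181, 61) + o(54, -169)) + Q(-150) = ((3 + 61) - 103) + (-22 - 150) = (64 - 103) - 172 = -39 - 172 = -211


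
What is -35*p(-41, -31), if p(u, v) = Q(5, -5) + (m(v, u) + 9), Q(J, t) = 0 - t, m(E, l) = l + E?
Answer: 2030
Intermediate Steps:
m(E, l) = E + l
Q(J, t) = -t
p(u, v) = 14 + u + v (p(u, v) = -1*(-5) + ((v + u) + 9) = 5 + ((u + v) + 9) = 5 + (9 + u + v) = 14 + u + v)
-35*p(-41, -31) = -35*(14 - 41 - 31) = -35*(-58) = 2030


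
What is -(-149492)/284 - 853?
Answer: -23190/71 ≈ -326.62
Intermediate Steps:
-(-149492)/284 - 853 = -532*(-281/284) - 853 = 37373/71 - 853 = -23190/71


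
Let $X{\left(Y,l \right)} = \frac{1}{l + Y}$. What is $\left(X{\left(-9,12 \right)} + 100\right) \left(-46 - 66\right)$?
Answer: $- \frac{33712}{3} \approx -11237.0$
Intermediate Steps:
$X{\left(Y,l \right)} = \frac{1}{Y + l}$
$\left(X{\left(-9,12 \right)} + 100\right) \left(-46 - 66\right) = \left(\frac{1}{-9 + 12} + 100\right) \left(-46 - 66\right) = \left(\frac{1}{3} + 100\right) \left(-112\right) = \frac{301}{3} \left(-112\right) = - \frac{33712}{3}$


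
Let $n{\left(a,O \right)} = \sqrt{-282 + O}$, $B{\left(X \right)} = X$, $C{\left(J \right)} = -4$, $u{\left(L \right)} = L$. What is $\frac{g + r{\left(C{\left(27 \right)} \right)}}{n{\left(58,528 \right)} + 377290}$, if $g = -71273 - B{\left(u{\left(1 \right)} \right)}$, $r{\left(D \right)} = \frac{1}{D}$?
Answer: $- \frac{53782123565}{284695487708} + \frac{285097 \sqrt{246}}{569390975416} \approx -0.1889$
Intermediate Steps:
$g = -71274$ ($g = -71273 - 1 = -71274$)
$\frac{g + r{\left(C{\left(27 \right)} \right)}}{n{\left(58,528 \right)} + 377290} = \frac{-71274 + \frac{1}{-4}}{\sqrt{-282 + 528} + 377290} = \frac{-71274 - \frac{1}{4}}{\sqrt{246} + 377290} = - \frac{285097}{4 \left(377290 + \sqrt{246}\right)}$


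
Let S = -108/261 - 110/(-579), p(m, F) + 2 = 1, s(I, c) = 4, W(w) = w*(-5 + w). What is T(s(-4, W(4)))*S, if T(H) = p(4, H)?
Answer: 3758/16791 ≈ 0.22381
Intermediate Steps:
p(m, F) = -1 (p(m, F) = -2 + 1 = -1)
T(H) = -1
S = -3758/16791 (S = -108*1/261 - 110*(-1/579) = -12/29 + 110/579 = -3758/16791 ≈ -0.22381)
T(s(-4, W(4)))*S = -1*(-3758/16791) = 3758/16791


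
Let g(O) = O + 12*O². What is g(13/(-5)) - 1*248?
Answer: -4237/25 ≈ -169.48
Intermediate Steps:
g(13/(-5)) - 1*248 = (13/(-5))*(1 + 12*(13/(-5))) - 1*248 = (13*(-⅕))*(1 + 12*(13*(-⅕))) - 248 = -13*(1 + 12*(-13/5))/5 - 248 = -13*(1 - 156/5)/5 - 248 = -13/5*(-151/5) - 248 = 1963/25 - 248 = -4237/25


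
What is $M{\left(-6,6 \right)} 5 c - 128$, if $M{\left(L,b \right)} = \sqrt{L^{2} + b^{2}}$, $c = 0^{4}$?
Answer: $-128$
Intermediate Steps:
$c = 0$
$M{\left(-6,6 \right)} 5 c - 128 = \sqrt{\left(-6\right)^{2} + 6^{2}} \cdot 5 \cdot 0 - 128 = \sqrt{36 + 36} \cdot 0 - 128 = \sqrt{72} \cdot 0 - 128 = 6 \sqrt{2} \cdot 0 - 128 = 0 - 128 = -128$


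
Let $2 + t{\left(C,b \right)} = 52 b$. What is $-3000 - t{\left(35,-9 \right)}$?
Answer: $-2530$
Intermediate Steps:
$t{\left(C,b \right)} = -2 + 52 b$
$-3000 - t{\left(35,-9 \right)} = -3000 - \left(-2 + 52 \left(-9\right)\right) = -3000 - \left(-2 - 468\right) = -3000 - -470 = -3000 + 470 = -2530$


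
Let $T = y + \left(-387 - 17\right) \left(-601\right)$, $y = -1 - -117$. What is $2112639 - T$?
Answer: $1869719$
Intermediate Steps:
$y = 116$ ($y = -1 + 117 = 116$)
$T = 242920$ ($T = 116 + \left(-387 - 17\right) \left(-601\right) = 116 - -242804 = 116 + 242804 = 242920$)
$2112639 - T = 2112639 - 242920 = 1869719$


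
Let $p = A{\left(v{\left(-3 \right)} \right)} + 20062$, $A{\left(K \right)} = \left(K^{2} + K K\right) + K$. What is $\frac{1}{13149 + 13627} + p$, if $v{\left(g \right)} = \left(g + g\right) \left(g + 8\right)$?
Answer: $\frac{584573633}{26776} \approx 21832.0$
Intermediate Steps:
$v{\left(g \right)} = 2 g \left(8 + g\right)$
$A{\left(K \right)} = K + 2 K^{2}$ ($A{\left(K \right)} = \left(K^{2} + K^{2}\right) + K = 2 K^{2} + K = K + 2 K^{2}$)
$p = 21832$ ($p = 2 \left(-3\right) \left(8 - 3\right) \left(1 + 2 \cdot 2 \left(-3\right) \left(8 - 3\right)\right) + 20062 = 2 \left(-3\right) 5 \left(1 + 2 \cdot 2 \left(-3\right) 5\right) + 20062 = - 30 \left(1 + 2 \left(-30\right)\right) + 20062 = - 30 \left(1 - 60\right) + 20062 = \left(-30\right) \left(-59\right) + 20062 = 1770 + 20062 = 21832$)
$\frac{1}{13149 + 13627} + p = \frac{1}{13149 + 13627} + 21832 = \frac{1}{26776} + 21832 = \frac{584573633}{26776}$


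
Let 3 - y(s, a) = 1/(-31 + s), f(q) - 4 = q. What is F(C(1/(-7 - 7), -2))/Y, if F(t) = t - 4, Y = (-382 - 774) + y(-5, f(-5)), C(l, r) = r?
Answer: 216/41507 ≈ 0.0052039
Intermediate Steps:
f(q) = 4 + q
y(s, a) = 3 - 1/(-31 + s)
Y = -41507/36 (Y = (-382 - 774) + (-94 + 3*(-5))/(-31 - 5) = -1156 + (-94 - 15)/(-36) = -1156 - 1/36*(-109) = -1156 + 109/36 = -41507/36 ≈ -1153.0)
F(t) = -4 + t
F(C(1/(-7 - 7), -2))/Y = (-4 - 2)/(-41507/36) = -6*(-36/41507) = 216/41507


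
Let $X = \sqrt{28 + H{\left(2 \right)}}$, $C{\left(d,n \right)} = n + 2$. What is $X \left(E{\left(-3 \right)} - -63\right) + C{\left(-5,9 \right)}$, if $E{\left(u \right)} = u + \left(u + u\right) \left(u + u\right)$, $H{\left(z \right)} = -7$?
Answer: $11 + 96 \sqrt{21} \approx 450.93$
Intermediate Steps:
$C{\left(d,n \right)} = 2 + n$
$X = \sqrt{21}$ ($X = \sqrt{28 - 7} = \sqrt{21} \approx 4.5826$)
$E{\left(u \right)} = u + 4 u^{2}$ ($E{\left(u \right)} = u + 2 u 2 u = u + 4 u^{2}$)
$X \left(E{\left(-3 \right)} - -63\right) + C{\left(-5,9 \right)} = \sqrt{21} \left(- 3 \left(1 + 4 \left(-3\right)\right) - -63\right) + \left(2 + 9\right) = \sqrt{21} \left(- 3 \left(1 - 12\right) + 63\right) + 11 = \sqrt{21} \left(\left(-3\right) \left(-11\right) + 63\right) + 11 = \sqrt{21} \left(33 + 63\right) + 11 = \sqrt{21} \cdot 96 + 11 = 96 \sqrt{21} + 11 = 11 + 96 \sqrt{21}$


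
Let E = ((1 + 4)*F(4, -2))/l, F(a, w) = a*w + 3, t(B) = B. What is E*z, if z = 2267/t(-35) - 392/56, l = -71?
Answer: -12560/497 ≈ -25.272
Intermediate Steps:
F(a, w) = 3 + a*w
z = -2512/35 (z = 2267/(-35) - 392/56 = 2267*(-1/35) - 392*1/56 = -2267/35 - 7 = -2512/35 ≈ -71.771)
E = 25/71 (E = ((1 + 4)*(3 + 4*(-2)))/(-71) = (5*(3 - 8))*(-1/71) = (5*(-5))*(-1/71) = -25*(-1/71) = 25/71 ≈ 0.35211)
E*z = (25/71)*(-2512/35) = -12560/497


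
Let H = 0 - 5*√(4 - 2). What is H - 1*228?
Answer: -228 - 5*√2 ≈ -235.07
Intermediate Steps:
H = -5*√2 (H = 0 - 5*√2 = -5*√2 ≈ -7.0711)
H - 1*228 = -5*√2 - 1*228 = -5*√2 - 228 = -228 - 5*√2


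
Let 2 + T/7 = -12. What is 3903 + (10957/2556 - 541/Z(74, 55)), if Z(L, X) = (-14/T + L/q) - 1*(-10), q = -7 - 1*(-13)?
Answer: 1171209271/301608 ≈ 3883.2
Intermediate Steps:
q = 6 (q = -7 + 13 = 6)
T = -98 (T = -14 + 7*(-12) = -14 - 84 = -98)
Z(L, X) = 71/7 + L/6 (Z(L, X) = (-14/(-98) + L/6) - 1*(-10) = (-14*(-1/98) + L*(⅙)) + 10 = (⅐ + L/6) + 10 = 71/7 + L/6)
3903 + (10957/2556 - 541/Z(74, 55)) = 3903 + (10957/2556 - 541/(71/7 + (⅙)*74)) = 3903 + (10957*(1/2556) - 541/(71/7 + 37/3)) = 3903 + (10957/2556 - 541/472/21) = 3903 + (10957/2556 - 541*21/472) = 3903 + (10957/2556 - 11361/472) = 3903 - 5966753/301608 = 1171209271/301608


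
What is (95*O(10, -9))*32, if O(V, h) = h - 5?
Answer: -42560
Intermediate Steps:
O(V, h) = -5 + h
(95*O(10, -9))*32 = (95*(-5 - 9))*32 = (95*(-14))*32 = -1330*32 = -42560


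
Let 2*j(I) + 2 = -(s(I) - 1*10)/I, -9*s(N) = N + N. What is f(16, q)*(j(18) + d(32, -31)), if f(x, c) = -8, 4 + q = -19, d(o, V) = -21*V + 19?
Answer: -48196/9 ≈ -5355.1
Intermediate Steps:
s(N) = -2*N/9 (s(N) = -(N + N)/9 = -2*N/9)
d(o, V) = 19 - 21*V
q = -23 (q = -4 - 19 = -23)
j(I) = -1 - (-10 - 2*I/9)/(2*I) (j(I) = -1 + (-(-2*I/9 - 1*10)/I)/2 = -1 + (-(-2*I/9 - 10)/I)/2 = -1 + (-(-10 - 2*I/9)/I)/2 = -1 - (-10 - 2*I/9)/(2*I))
f(16, q)*(j(18) + d(32, -31)) = -8*((-8/9 + 5/18) + (19 - 21*(-31))) = -8*((-8/9 + 5*(1/18)) + (19 + 651)) = -8*((-8/9 + 5/18) + 670) = -8*(-11/18 + 670) = -8*12049/18 = -48196/9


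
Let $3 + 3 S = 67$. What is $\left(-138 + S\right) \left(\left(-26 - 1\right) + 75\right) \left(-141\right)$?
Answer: $789600$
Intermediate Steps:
$S = \frac{64}{3}$ ($S = -1 + \frac{1}{3} \cdot 67 = -1 + \frac{67}{3} = \frac{64}{3} \approx 21.333$)
$\left(-138 + S\right) \left(\left(-26 - 1\right) + 75\right) \left(-141\right) = \left(-138 + \frac{64}{3}\right) \left(\left(-26 - 1\right) + 75\right) \left(-141\right) = - \frac{350 \left(\left(-26 - 1\right) + 75\right)}{3} \left(-141\right) = - \frac{350 \left(-27 + 75\right)}{3} \left(-141\right) = \left(- \frac{350}{3}\right) 48 \left(-141\right) = \left(-5600\right) \left(-141\right) = 789600$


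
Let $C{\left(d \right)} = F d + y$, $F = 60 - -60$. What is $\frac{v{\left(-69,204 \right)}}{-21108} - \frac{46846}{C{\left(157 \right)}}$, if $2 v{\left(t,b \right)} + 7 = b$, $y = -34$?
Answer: $- \frac{990677759}{396957048} \approx -2.4957$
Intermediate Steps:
$F = 120$ ($F = 60 + 60 = 120$)
$v{\left(t,b \right)} = - \frac{7}{2} + \frac{b}{2}$
$C{\left(d \right)} = -34 + 120 d$ ($C{\left(d \right)} = 120 d - 34 = -34 + 120 d$)
$\frac{v{\left(-69,204 \right)}}{-21108} - \frac{46846}{C{\left(157 \right)}} = \frac{- \frac{7}{2} + \frac{1}{2} \cdot 204}{-21108} - \frac{46846}{-34 + 120 \cdot 157} = \left(- \frac{7}{2} + 102\right) \left(- \frac{1}{21108}\right) - \frac{46846}{-34 + 18840} = \frac{197}{2} \left(- \frac{1}{21108}\right) - \frac{46846}{18806} = - \frac{197}{42216} - \frac{23423}{9403} = - \frac{990677759}{396957048}$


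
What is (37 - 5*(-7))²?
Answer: 5184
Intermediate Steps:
(37 - 5*(-7))² = (37 + 35)² = 72² = 5184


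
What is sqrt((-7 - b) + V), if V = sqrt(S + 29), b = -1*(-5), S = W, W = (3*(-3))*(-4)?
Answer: sqrt(-12 + sqrt(65)) ≈ 1.9844*I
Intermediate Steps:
W = 36 (W = -9*(-4) = 36)
S = 36
b = 5
V = sqrt(65) (V = sqrt(36 + 29) = sqrt(65) ≈ 8.0623)
sqrt((-7 - b) + V) = sqrt((-7 - 1*5) + sqrt(65)) = sqrt((-7 - 5) + sqrt(65)) = sqrt(-12 + sqrt(65))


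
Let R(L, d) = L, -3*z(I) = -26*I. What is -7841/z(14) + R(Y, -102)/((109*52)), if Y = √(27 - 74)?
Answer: -23523/364 + I*√47/5668 ≈ -64.624 + 0.0012095*I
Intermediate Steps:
z(I) = 26*I/3 (z(I) = -(-26)*I/3 = 26*I/3)
Y = I*√47 (Y = √(-47) = I*√47 ≈ 6.8557*I)
-7841/z(14) + R(Y, -102)/((109*52)) = -7841/((26/3)*14) + (I*√47)/((109*52)) = -7841/364/3 + (I*√47)/5668 = -7841*3/364 + (I*√47)*(1/5668) = -23523/364 + I*√47/5668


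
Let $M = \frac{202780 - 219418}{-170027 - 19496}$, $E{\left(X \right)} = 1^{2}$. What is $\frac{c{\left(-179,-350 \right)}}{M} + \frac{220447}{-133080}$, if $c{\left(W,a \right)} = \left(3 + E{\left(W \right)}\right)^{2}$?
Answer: $\frac{22215540903}{123010280} \approx 180.6$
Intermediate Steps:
$E{\left(X \right)} = 1$
$M = \frac{16638}{189523}$ ($M = - \frac{16638}{-189523} = \left(-16638\right) \left(- \frac{1}{189523}\right) = \frac{16638}{189523} \approx 0.087789$)
$c{\left(W,a \right)} = 16$ ($c{\left(W,a \right)} = \left(3 + 1\right)^{2} = 4^{2} = 16$)
$\frac{c{\left(-179,-350 \right)}}{M} + \frac{220447}{-133080} = \frac{16}{\frac{16638}{189523}} + \frac{220447}{-133080} = 16 \cdot \frac{189523}{16638} + 220447 \left(- \frac{1}{133080}\right) = \frac{1516184}{8319} - \frac{220447}{133080} = \frac{22215540903}{123010280}$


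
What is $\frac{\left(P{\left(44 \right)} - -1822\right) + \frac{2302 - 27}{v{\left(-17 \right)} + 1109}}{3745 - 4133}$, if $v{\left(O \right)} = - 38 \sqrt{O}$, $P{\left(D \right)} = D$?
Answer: $- \frac{2343287489}{486718452} - \frac{43225 i \sqrt{17}}{243359226} \approx -4.8145 - 0.00073234 i$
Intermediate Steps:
$\frac{\left(P{\left(44 \right)} - -1822\right) + \frac{2302 - 27}{v{\left(-17 \right)} + 1109}}{3745 - 4133} = \frac{\left(44 - -1822\right) + \frac{2302 - 27}{- 38 \sqrt{-17} + 1109}}{3745 - 4133} = \frac{\left(44 + 1822\right) + \frac{2275}{- 38 i \sqrt{17} + 1109}}{-388} = \left(1866 + \frac{2275}{- 38 i \sqrt{17} + 1109}\right) \left(- \frac{1}{388}\right) = \left(1866 + \frac{2275}{1109 - 38 i \sqrt{17}}\right) \left(- \frac{1}{388}\right) = - \frac{933}{194} - \frac{2275}{388 \left(1109 - 38 i \sqrt{17}\right)}$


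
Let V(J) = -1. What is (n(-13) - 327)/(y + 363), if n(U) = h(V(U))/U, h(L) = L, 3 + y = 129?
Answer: -4250/6357 ≈ -0.66855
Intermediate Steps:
y = 126 (y = -3 + 129 = 126)
n(U) = -1/U
(n(-13) - 327)/(y + 363) = (-1/(-13) - 327)/(126 + 363) = (-1*(-1/13) - 327)/489 = (1/13 - 327)*(1/489) = -4250/13*1/489 = -4250/6357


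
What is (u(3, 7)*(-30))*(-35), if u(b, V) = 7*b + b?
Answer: 25200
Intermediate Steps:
u(b, V) = 8*b
(u(3, 7)*(-30))*(-35) = ((8*3)*(-30))*(-35) = (24*(-30))*(-35) = -720*(-35) = 25200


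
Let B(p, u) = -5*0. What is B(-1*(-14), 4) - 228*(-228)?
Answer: 51984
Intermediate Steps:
B(p, u) = 0
B(-1*(-14), 4) - 228*(-228) = 0 - 228*(-228) = 0 + 51984 = 51984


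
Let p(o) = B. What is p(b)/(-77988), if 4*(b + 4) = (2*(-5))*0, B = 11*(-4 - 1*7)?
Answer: 121/77988 ≈ 0.0015515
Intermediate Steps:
B = -121 (B = 11*(-4 - 7) = 11*(-11) = -121)
b = -4 (b = -4 + ((2*(-5))*0)/4 = -4 + (-10*0)/4 = -4 + (¼)*0 = -4 + 0 = -4)
p(o) = -121
p(b)/(-77988) = -121/(-77988) = -121*(-1/77988) = 121/77988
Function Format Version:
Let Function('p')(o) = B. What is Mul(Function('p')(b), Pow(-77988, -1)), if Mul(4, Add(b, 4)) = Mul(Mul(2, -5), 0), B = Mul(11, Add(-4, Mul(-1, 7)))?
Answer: Rational(121, 77988) ≈ 0.0015515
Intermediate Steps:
B = -121 (B = Mul(11, Add(-4, -7)) = Mul(11, -11) = -121)
b = -4 (b = Add(-4, Mul(Rational(1, 4), Mul(Mul(2, -5), 0))) = Add(-4, Mul(Rational(1, 4), Mul(-10, 0))) = Add(-4, Mul(Rational(1, 4), 0)) = Add(-4, 0) = -4)
Function('p')(o) = -121
Mul(Function('p')(b), Pow(-77988, -1)) = Mul(-121, Pow(-77988, -1)) = Mul(-121, Rational(-1, 77988)) = Rational(121, 77988)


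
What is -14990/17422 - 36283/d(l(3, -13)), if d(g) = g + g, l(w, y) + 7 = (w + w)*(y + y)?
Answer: 313617843/2839786 ≈ 110.44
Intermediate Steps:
l(w, y) = -7 + 4*w*y (l(w, y) = -7 + (w + w)*(y + y) = -7 + (2*w)*(2*y) = -7 + 4*w*y)
d(g) = 2*g
-14990/17422 - 36283/d(l(3, -13)) = -14990/17422 - 36283*1/(2*(-7 + 4*3*(-13))) = -14990*1/17422 - 36283*1/(2*(-7 - 156)) = -7495/8711 - 36283/(2*(-163)) = -7495/8711 - 36283/(-326) = -7495/8711 - 36283*(-1/326) = -7495/8711 + 36283/326 = 313617843/2839786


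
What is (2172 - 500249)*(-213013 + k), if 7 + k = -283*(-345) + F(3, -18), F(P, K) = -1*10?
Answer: 57475595415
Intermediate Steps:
F(P, K) = -10
k = 97618 (k = -7 + (-283*(-345) - 10) = -7 + (97635 - 10) = -7 + 97625 = 97618)
(2172 - 500249)*(-213013 + k) = (2172 - 500249)*(-213013 + 97618) = -498077*(-115395) = 57475595415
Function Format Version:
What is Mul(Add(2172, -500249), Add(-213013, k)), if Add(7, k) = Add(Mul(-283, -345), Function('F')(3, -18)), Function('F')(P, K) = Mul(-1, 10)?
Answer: 57475595415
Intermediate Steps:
Function('F')(P, K) = -10
k = 97618 (k = Add(-7, Add(Mul(-283, -345), -10)) = Add(-7, Add(97635, -10)) = Add(-7, 97625) = 97618)
Mul(Add(2172, -500249), Add(-213013, k)) = Mul(Add(2172, -500249), Add(-213013, 97618)) = Mul(-498077, -115395) = 57475595415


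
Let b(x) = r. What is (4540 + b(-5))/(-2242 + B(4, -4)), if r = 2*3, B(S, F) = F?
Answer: -2273/1123 ≈ -2.0240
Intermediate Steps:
r = 6
b(x) = 6
(4540 + b(-5))/(-2242 + B(4, -4)) = (4540 + 6)/(-2242 - 4) = 4546/(-2246) = 4546*(-1/2246) = -2273/1123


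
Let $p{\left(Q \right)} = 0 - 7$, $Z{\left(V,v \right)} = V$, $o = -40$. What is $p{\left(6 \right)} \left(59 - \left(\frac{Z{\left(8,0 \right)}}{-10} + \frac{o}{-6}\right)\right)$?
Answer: $- \frac{5579}{15} \approx -371.93$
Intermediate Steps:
$p{\left(Q \right)} = -7$
$p{\left(6 \right)} \left(59 - \left(\frac{Z{\left(8,0 \right)}}{-10} + \frac{o}{-6}\right)\right) = - 7 \left(59 - \left(\frac{8}{-10} - \frac{40}{-6}\right)\right) = - 7 \left(59 - \left(8 \left(- \frac{1}{10}\right) - - \frac{20}{3}\right)\right) = - 7 \left(59 - \left(- \frac{4}{5} + \frac{20}{3}\right)\right) = - 7 \left(59 - \frac{88}{15}\right) = \left(-7\right) \frac{797}{15} = - \frac{5579}{15}$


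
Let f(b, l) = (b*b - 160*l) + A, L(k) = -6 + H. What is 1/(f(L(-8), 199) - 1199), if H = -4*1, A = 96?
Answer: -1/32843 ≈ -3.0448e-5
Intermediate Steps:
H = -4
L(k) = -10 (L(k) = -6 - 4 = -10)
f(b, l) = 96 + b**2 - 160*l (f(b, l) = (b*b - 160*l) + 96 = (b**2 - 160*l) + 96 = 96 + b**2 - 160*l)
1/(f(L(-8), 199) - 1199) = 1/((96 + (-10)**2 - 160*199) - 1199) = 1/((96 + 100 - 31840) - 1199) = 1/(-31644 - 1199) = 1/(-32843) = -1/32843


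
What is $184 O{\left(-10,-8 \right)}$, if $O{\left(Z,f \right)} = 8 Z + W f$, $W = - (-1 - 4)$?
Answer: $-22080$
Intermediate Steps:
$W = 5$ ($W = \left(-1\right) \left(-5\right) = 5$)
$O{\left(Z,f \right)} = 5 f + 8 Z$ ($O{\left(Z,f \right)} = 8 Z + 5 f = 5 f + 8 Z$)
$184 O{\left(-10,-8 \right)} = 184 \left(5 \left(-8\right) + 8 \left(-10\right)\right) = 184 \left(-40 - 80\right) = 184 \left(-120\right) = -22080$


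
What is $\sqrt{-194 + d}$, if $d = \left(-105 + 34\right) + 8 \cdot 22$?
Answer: $i \sqrt{89} \approx 9.434 i$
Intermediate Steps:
$d = 105$ ($d = -71 + 176 = 105$)
$\sqrt{-194 + d} = \sqrt{-194 + 105} = \sqrt{-89} = i \sqrt{89}$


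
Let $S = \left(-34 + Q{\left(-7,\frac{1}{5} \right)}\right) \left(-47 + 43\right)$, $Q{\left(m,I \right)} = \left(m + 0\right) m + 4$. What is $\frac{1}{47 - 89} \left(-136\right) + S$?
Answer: $- \frac{1528}{21} \approx -72.762$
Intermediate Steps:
$Q{\left(m,I \right)} = 4 + m^{2}$ ($Q{\left(m,I \right)} = m m + 4 = m^{2} + 4 = 4 + m^{2}$)
$S = -76$ ($S = \left(-34 + \left(4 + \left(-7\right)^{2}\right)\right) \left(-47 + 43\right) = \left(-34 + \left(4 + 49\right)\right) \left(-4\right) = \left(-34 + 53\right) \left(-4\right) = 19 \left(-4\right) = -76$)
$\frac{1}{47 - 89} \left(-136\right) + S = \frac{1}{47 - 89} \left(-136\right) - 76 = \frac{1}{-42} \left(-136\right) - 76 = \left(- \frac{1}{42}\right) \left(-136\right) - 76 = \frac{68}{21} - 76 = - \frac{1528}{21}$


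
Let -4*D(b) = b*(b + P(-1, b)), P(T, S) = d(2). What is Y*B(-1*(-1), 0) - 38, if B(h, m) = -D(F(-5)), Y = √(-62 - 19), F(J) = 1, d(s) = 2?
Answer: -38 + 27*I/4 ≈ -38.0 + 6.75*I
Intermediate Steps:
P(T, S) = 2
Y = 9*I (Y = √(-81) = 9*I ≈ 9.0*I)
D(b) = -b*(2 + b)/4 (D(b) = -b*(b + 2)/4 = -b*(2 + b)/4)
B(h, m) = ¾ (B(h, m) = -(-1)*(2 + 1)/4 = -(-1)*3/4 = -1*(-¾) = ¾)
Y*B(-1*(-1), 0) - 38 = (9*I)*(¾) - 38 = 27*I/4 - 38 = -38 + 27*I/4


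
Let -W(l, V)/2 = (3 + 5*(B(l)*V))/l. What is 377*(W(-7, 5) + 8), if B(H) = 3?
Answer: 79924/7 ≈ 11418.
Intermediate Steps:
W(l, V) = -2*(3 + 15*V)/l (W(l, V) = -2*(3 + 5*(3*V))/l = -2*(3 + 15*V)/l)
377*(W(-7, 5) + 8) = 377*(6*(-1 - 5*5)/(-7) + 8) = 377*(6*(-⅐)*(-1 - 25) + 8) = 377*(6*(-⅐)*(-26) + 8) = 377*(156/7 + 8) = 377*(212/7) = 79924/7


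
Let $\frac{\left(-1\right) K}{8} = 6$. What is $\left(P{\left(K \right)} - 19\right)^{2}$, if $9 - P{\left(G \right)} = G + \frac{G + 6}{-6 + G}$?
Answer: $\frac{112225}{81} \approx 1385.5$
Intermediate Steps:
$K = -48$ ($K = \left(-8\right) 6 = -48$)
$P{\left(G \right)} = 9 - G - \frac{6 + G}{-6 + G}$ ($P{\left(G \right)} = 9 - \left(G + \frac{G + 6}{-6 + G}\right) = 9 - \left(G + \frac{6 + G}{-6 + G}\right) = 9 - G - \frac{6 + G}{-6 + G}$)
$\left(P{\left(K \right)} - 19\right)^{2} = \left(\frac{-60 - \left(-48\right)^{2} + 14 \left(-48\right)}{-6 - 48} - 19\right)^{2} = \left(\frac{-60 - 2304 - 672}{-54} - 19\right)^{2} = \left(- \frac{-60 - 2304 - 672}{54} - 19\right)^{2} = \left(\left(- \frac{1}{54}\right) \left(-3036\right) - 19\right)^{2} = \left(\frac{506}{9} - 19\right)^{2} = \left(\frac{335}{9}\right)^{2} = \frac{112225}{81}$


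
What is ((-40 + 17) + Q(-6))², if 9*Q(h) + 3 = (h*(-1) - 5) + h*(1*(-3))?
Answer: 36481/81 ≈ 450.38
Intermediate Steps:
Q(h) = -8/9 - 4*h/9 (Q(h) = -⅓ + ((h*(-1) - 5) + h*(1*(-3)))/9 = -⅓ + ((-h - 5) + h*(-3))/9 = -⅓ + ((-5 - h) - 3*h)/9 = -⅓ + (-5 - 4*h)/9 = -⅓ + (-5/9 - 4*h/9) = -8/9 - 4*h/9)
((-40 + 17) + Q(-6))² = ((-40 + 17) + (-8/9 - 4/9*(-6)))² = (-23 + (-8/9 + 8/3))² = (-23 + 16/9)² = (-191/9)² = 36481/81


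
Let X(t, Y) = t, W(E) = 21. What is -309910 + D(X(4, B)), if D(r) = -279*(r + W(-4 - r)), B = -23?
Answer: -316885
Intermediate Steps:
D(r) = -5859 - 279*r (D(r) = -279*(r + 21) = -279*(21 + r) = -5859 - 279*r)
-309910 + D(X(4, B)) = -309910 + (-5859 - 279*4) = -309910 + (-5859 - 1116) = -309910 - 6975 = -316885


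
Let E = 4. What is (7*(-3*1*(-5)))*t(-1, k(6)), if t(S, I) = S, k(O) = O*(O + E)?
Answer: -105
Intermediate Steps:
k(O) = O*(4 + O) (k(O) = O*(O + 4) = O*(4 + O))
(7*(-3*1*(-5)))*t(-1, k(6)) = (7*(-3*1*(-5)))*(-1) = (7*(-3*(-5)))*(-1) = (7*15)*(-1) = 105*(-1) = -105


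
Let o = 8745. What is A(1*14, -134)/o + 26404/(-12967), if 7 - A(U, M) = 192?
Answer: -46660375/22679283 ≈ -2.0574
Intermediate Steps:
A(U, M) = -185 (A(U, M) = 7 - 1*192 = 7 - 192 = -185)
A(1*14, -134)/o + 26404/(-12967) = -185/8745 + 26404/(-12967) = -185*1/8745 + 26404*(-1/12967) = -37/1749 - 26404/12967 = -46660375/22679283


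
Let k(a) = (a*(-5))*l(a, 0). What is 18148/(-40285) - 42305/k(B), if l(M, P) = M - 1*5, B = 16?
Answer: 337657337/7090160 ≈ 47.623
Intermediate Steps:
l(M, P) = -5 + M (l(M, P) = M - 5 = -5 + M)
k(a) = -5*a*(-5 + a) (k(a) = (a*(-5))*(-5 + a) = (-5*a)*(-5 + a) = -5*a*(-5 + a))
18148/(-40285) - 42305/k(B) = 18148/(-40285) - 42305*1/(80*(5 - 1*16)) = 18148*(-1/40285) - 42305*1/(80*(5 - 16)) = -18148/40285 - 42305/(5*16*(-11)) = -18148/40285 - 42305/(-880) = -18148/40285 - 42305*(-1/880) = -18148/40285 + 8461/176 = 337657337/7090160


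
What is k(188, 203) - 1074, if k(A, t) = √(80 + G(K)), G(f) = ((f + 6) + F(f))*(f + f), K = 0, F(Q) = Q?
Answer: -1074 + 4*√5 ≈ -1065.1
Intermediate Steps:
G(f) = 2*f*(6 + 2*f) (G(f) = ((f + 6) + f)*(f + f) = ((6 + f) + f)*(2*f) = (6 + 2*f)*(2*f) = 2*f*(6 + 2*f))
k(A, t) = 4*√5 (k(A, t) = √(80 + 4*0*(3 + 0)) = √(80 + 4*0*3) = √(80 + 0) = √80 = 4*√5)
k(188, 203) - 1074 = 4*√5 - 1074 = -1074 + 4*√5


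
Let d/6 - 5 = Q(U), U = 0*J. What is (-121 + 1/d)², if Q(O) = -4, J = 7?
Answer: 525625/36 ≈ 14601.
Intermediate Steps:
U = 0 (U = 0*7 = 0)
d = 6 (d = 30 + 6*(-4) = 30 - 24 = 6)
(-121 + 1/d)² = (-121 + 1/6)² = (-121 + ⅙)² = (-725/6)² = 525625/36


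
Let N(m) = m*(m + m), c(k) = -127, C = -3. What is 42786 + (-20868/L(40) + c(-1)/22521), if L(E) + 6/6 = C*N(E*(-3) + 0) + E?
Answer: 27738831387349/648312027 ≈ 42786.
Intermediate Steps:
N(m) = 2*m**2 (N(m) = m*(2*m) = 2*m**2)
L(E) = -1 + E - 54*E**2 (L(E) = -1 + (-6*(E*(-3) + 0)**2 + E) = -1 + (-6*(-3*E + 0)**2 + E) = -1 + (-6*(-3*E)**2 + E) = -1 + (-6*9*E**2 + E) = -1 + (-54*E**2 + E) = -1 + (E - 54*E**2) = -1 + E - 54*E**2)
42786 + (-20868/L(40) + c(-1)/22521) = 42786 + (-20868/(-1 + 40 - 54*40**2) - 127/22521) = 42786 + (-20868/(-1 + 40 - 54*1600) - 127*1/22521) = 42786 + (-20868/(-1 + 40 - 86400) - 127/22521) = 42786 + (-20868/(-86361) - 127/22521) = 42786 + (-20868*(-1/86361) - 127/22521) = 42786 + (6956/28787 - 127/22521) = 42786 + 153000127/648312027 = 27738831387349/648312027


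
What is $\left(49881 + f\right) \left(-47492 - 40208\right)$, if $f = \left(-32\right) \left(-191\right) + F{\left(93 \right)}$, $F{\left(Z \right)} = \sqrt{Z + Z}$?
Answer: $-4910586100 - 87700 \sqrt{186} \approx -4.9118 \cdot 10^{9}$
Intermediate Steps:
$F{\left(Z \right)} = \sqrt{2} \sqrt{Z}$ ($F{\left(Z \right)} = \sqrt{2 Z} = \sqrt{2} \sqrt{Z}$)
$f = 6112 + \sqrt{186}$ ($f = \left(-32\right) \left(-191\right) + \sqrt{2} \sqrt{93} = 6112 + \sqrt{186} \approx 6125.6$)
$\left(49881 + f\right) \left(-47492 - 40208\right) = \left(49881 + \left(6112 + \sqrt{186}\right)\right) \left(-47492 - 40208\right) = \left(55993 + \sqrt{186}\right) \left(-87700\right) = -4910586100 - 87700 \sqrt{186}$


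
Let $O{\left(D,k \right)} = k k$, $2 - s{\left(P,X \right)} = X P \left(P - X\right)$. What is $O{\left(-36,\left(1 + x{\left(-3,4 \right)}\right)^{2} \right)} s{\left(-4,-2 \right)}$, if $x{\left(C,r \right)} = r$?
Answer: $11250$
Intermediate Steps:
$s{\left(P,X \right)} = 2 - P X \left(P - X\right)$ ($s{\left(P,X \right)} = 2 - X P \left(P - X\right) = 2 - P X \left(P - X\right)$)
$O{\left(D,k \right)} = k^{2}$
$O{\left(-36,\left(1 + x{\left(-3,4 \right)}\right)^{2} \right)} s{\left(-4,-2 \right)} = \left(\left(1 + 4\right)^{2}\right)^{2} \left(2 - 4 \left(-2\right)^{2} - - 2 \left(-4\right)^{2}\right) = \left(5^{2}\right)^{2} \left(2 - 16 - \left(-2\right) 16\right) = 25^{2} \left(2 - 16 + 32\right) = 625 \cdot 18 = 11250$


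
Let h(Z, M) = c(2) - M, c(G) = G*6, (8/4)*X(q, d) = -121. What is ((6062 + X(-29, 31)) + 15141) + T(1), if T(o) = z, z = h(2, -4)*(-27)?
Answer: 41421/2 ≈ 20711.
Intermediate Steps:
X(q, d) = -121/2 (X(q, d) = (1/2)*(-121) = -121/2)
c(G) = 6*G
h(Z, M) = 12 - M (h(Z, M) = 6*2 - M = 12 - M)
z = -432 (z = (12 - 1*(-4))*(-27) = (12 + 4)*(-27) = 16*(-27) = -432)
T(o) = -432
((6062 + X(-29, 31)) + 15141) + T(1) = ((6062 - 121/2) + 15141) - 432 = (12003/2 + 15141) - 432 = 42285/2 - 432 = 41421/2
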